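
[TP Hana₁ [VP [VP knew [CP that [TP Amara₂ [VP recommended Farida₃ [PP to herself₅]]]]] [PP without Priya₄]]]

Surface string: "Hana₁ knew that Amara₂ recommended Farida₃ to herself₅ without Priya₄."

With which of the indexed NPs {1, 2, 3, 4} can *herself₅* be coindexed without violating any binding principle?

*herself* is an anaphor, so Principle A applies: it must be bound in its binding domain.
Binding domain of *herself₅*: the embedded TP, whose subject is Amara₂.
*Hana₁* c-commands the anaphor but is outside its binding domain → cannot satisfy Principle A.
*Amara₂* c-commands the anaphor within its binding domain → licit binder.
*Farida₃* c-commands the anaphor within its binding domain → licit binder.
*Priya₄* does not c-command the anaphor → cannot bind it.

{2, 3}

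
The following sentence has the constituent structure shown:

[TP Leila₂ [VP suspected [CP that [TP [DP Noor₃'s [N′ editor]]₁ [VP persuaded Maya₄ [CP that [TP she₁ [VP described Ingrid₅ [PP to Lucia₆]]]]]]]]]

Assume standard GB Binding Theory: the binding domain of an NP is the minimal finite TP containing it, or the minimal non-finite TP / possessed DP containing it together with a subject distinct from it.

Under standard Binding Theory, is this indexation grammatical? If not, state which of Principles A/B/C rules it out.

grammatical

The two coindexed NPs are *[Noor₃'s editor]₁* and *she₁*.
*she₁* is a pronoun; nothing c-commands it within its binding domain (the embedded TP.), so Principle B holds trivially.
*[Noor₃'s editor]₁* is an R-expression; *she₁* does not c-command it, and no other NP shares its index, so Principle C is satisfied.
All principles are respected.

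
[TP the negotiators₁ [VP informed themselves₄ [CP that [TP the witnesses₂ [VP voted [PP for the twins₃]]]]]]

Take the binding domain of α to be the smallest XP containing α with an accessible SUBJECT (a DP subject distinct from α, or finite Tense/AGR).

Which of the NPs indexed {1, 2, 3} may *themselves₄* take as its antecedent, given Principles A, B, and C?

*themselves* is an anaphor, so Principle A applies: it must be bound in its binding domain.
Binding domain of *themselves₄*: the matrix TP, whose subject is the negotiators₁.
*the negotiators₁* c-commands the anaphor within its binding domain → licit binder.
*the witnesses₂* does not c-command the anaphor → cannot bind it.
*the twins₃* does not c-command the anaphor → cannot bind it.

{1}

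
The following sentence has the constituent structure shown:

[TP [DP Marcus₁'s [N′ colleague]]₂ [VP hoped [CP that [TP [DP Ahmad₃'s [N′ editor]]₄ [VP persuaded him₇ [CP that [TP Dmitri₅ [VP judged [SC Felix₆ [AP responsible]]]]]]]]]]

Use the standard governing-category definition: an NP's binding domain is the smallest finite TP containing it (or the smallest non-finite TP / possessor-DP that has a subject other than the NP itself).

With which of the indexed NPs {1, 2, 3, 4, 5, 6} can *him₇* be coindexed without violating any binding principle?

{1, 2, 3}

*him* is a pronoun, so Principle B applies: it must be free in its binding domain.
Binding domain of *him₇*: the embedded TP, whose subject is [Ahmad₃'s editor]₄.
*Marcus₁* and the pronoun do not c-command one another → neither Principle B nor Principle C is at stake; coindexation permitted.
*[Marcus₁'s colleague]₂* c-commands the pronoun but from outside its binding domain, and is not c-commanded by it → coindexation permitted.
*Ahmad₃* and the pronoun do not c-command one another → neither Principle B nor Principle C is at stake; coindexation permitted.
*[Ahmad₃'s editor]₄* c-commands the pronoun within its binding domain → coindexation would violate Principle B.
*Dmitri₅*: the pronoun c-commands this R-expression → coindexation would violate Principle C on *Dmitri₅*.
*Felix₆*: the pronoun c-commands this R-expression → coindexation would violate Principle C on *Felix₆*.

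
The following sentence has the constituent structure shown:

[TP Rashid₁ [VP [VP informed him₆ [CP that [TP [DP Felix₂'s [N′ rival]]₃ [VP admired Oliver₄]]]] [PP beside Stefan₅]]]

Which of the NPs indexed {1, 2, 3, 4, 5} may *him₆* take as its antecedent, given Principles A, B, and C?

*him* is a pronoun, so Principle B applies: it must be free in its binding domain.
Binding domain of *him₆*: the matrix TP, whose subject is Rashid₁.
*Rashid₁* c-commands the pronoun within its binding domain → coindexation would violate Principle B.
*Felix₂*: the pronoun c-commands this R-expression → coindexation would violate Principle C on *Felix₂*.
*[Felix₂'s rival]₃*: the pronoun c-commands this R-expression → coindexation would violate Principle C on *[Felix₂'s rival]₃*.
*Oliver₄*: the pronoun c-commands this R-expression → coindexation would violate Principle C on *Oliver₄*.
*Stefan₅* and the pronoun do not c-command one another → neither Principle B nor Principle C is at stake; coindexation permitted.

{5}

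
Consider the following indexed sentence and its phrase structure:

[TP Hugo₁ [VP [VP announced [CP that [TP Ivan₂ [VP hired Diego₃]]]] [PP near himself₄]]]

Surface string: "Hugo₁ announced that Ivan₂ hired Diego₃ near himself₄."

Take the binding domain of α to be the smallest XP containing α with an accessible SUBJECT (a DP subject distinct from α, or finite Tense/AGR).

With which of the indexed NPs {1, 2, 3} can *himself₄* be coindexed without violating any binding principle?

*himself* is an anaphor, so Principle A applies: it must be bound in its binding domain.
Binding domain of *himself₄*: the matrix TP, whose subject is Hugo₁.
*Hugo₁* c-commands the anaphor within its binding domain → licit binder.
*Ivan₂* does not c-command the anaphor → cannot bind it.
*Diego₃* does not c-command the anaphor → cannot bind it.

{1}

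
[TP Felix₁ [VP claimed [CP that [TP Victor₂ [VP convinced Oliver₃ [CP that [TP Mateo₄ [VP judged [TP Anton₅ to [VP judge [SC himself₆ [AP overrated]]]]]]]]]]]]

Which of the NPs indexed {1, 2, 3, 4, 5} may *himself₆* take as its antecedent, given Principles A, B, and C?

*himself* is an anaphor, so Principle A applies: it must be bound in its binding domain.
Binding domain of *himself₆*: the embedded TP, whose subject is Anton₅.
*Felix₁* c-commands the anaphor but is outside its binding domain → cannot satisfy Principle A.
*Victor₂* c-commands the anaphor but is outside its binding domain → cannot satisfy Principle A.
*Oliver₃* c-commands the anaphor but is outside its binding domain → cannot satisfy Principle A.
*Mateo₄* c-commands the anaphor but is outside its binding domain → cannot satisfy Principle A.
*Anton₅* c-commands the anaphor within its binding domain → licit binder.

{5}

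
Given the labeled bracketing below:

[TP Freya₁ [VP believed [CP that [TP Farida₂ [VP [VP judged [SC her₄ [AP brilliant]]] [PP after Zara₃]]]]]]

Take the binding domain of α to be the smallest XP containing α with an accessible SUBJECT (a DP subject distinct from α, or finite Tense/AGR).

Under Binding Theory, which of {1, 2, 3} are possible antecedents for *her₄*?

{1, 3}

*her* is a pronoun, so Principle B applies: it must be free in its binding domain.
Binding domain of *her₄*: the embedded TP, whose subject is Farida₂.
*Freya₁* c-commands the pronoun but from outside its binding domain, and is not c-commanded by it → coindexation permitted.
*Farida₂* c-commands the pronoun within its binding domain → coindexation would violate Principle B.
*Zara₃* and the pronoun do not c-command one another → neither Principle B nor Principle C is at stake; coindexation permitted.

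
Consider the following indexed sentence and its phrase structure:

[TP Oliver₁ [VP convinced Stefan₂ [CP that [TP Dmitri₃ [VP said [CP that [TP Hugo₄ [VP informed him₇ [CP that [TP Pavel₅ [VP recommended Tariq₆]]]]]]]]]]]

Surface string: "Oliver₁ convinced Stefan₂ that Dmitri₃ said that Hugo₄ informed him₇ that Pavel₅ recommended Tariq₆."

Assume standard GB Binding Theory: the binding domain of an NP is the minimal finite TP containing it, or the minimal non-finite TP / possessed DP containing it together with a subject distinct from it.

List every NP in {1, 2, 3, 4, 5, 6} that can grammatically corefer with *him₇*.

*him* is a pronoun, so Principle B applies: it must be free in its binding domain.
Binding domain of *him₇*: the embedded TP, whose subject is Hugo₄.
*Oliver₁* c-commands the pronoun but from outside its binding domain, and is not c-commanded by it → coindexation permitted.
*Stefan₂* c-commands the pronoun but from outside its binding domain, and is not c-commanded by it → coindexation permitted.
*Dmitri₃* c-commands the pronoun but from outside its binding domain, and is not c-commanded by it → coindexation permitted.
*Hugo₄* c-commands the pronoun within its binding domain → coindexation would violate Principle B.
*Pavel₅*: the pronoun c-commands this R-expression → coindexation would violate Principle C on *Pavel₅*.
*Tariq₆*: the pronoun c-commands this R-expression → coindexation would violate Principle C on *Tariq₆*.

{1, 2, 3}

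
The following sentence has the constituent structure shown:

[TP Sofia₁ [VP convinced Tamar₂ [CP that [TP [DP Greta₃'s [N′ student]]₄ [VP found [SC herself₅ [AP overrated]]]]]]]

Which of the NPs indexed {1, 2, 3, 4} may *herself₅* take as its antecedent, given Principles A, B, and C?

*herself* is an anaphor, so Principle A applies: it must be bound in its binding domain.
Binding domain of *herself₅*: the embedded TP, whose subject is [Greta₃'s student]₄.
*Sofia₁* c-commands the anaphor but is outside its binding domain → cannot satisfy Principle A.
*Tamar₂* c-commands the anaphor but is outside its binding domain → cannot satisfy Principle A.
*Greta₃* does not c-command the anaphor → cannot bind it.
*[Greta₃'s student]₄* c-commands the anaphor within its binding domain → licit binder.

{4}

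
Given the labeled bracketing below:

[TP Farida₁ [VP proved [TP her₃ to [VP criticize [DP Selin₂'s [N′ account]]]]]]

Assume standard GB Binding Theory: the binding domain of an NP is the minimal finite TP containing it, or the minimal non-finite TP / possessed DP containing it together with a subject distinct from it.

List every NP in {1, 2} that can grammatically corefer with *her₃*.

none

*her* is a pronoun, so Principle B applies: it must be free in its binding domain.
Binding domain of *her₃*: the matrix TP, whose subject is Farida₁.
*Farida₁* c-commands the pronoun within its binding domain → coindexation would violate Principle B.
*Selin₂*: the pronoun c-commands this R-expression → coindexation would violate Principle C on *Selin₂*.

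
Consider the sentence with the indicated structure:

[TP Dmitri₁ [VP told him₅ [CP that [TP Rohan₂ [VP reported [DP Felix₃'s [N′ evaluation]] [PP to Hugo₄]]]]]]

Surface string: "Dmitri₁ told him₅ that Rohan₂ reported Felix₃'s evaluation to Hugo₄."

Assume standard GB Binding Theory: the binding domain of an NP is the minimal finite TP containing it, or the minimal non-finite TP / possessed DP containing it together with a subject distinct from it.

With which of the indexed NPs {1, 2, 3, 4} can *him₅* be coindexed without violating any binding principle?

*him* is a pronoun, so Principle B applies: it must be free in its binding domain.
Binding domain of *him₅*: the matrix TP, whose subject is Dmitri₁.
*Dmitri₁* c-commands the pronoun within its binding domain → coindexation would violate Principle B.
*Rohan₂*: the pronoun c-commands this R-expression → coindexation would violate Principle C on *Rohan₂*.
*Felix₃*: the pronoun c-commands this R-expression → coindexation would violate Principle C on *Felix₃*.
*Hugo₄*: the pronoun c-commands this R-expression → coindexation would violate Principle C on *Hugo₄*.

none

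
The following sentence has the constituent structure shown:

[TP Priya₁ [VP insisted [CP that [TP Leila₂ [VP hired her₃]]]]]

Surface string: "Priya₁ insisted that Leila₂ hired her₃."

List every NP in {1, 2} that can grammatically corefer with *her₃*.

*her* is a pronoun, so Principle B applies: it must be free in its binding domain.
Binding domain of *her₃*: the embedded TP, whose subject is Leila₂.
*Priya₁* c-commands the pronoun but from outside its binding domain, and is not c-commanded by it → coindexation permitted.
*Leila₂* c-commands the pronoun within its binding domain → coindexation would violate Principle B.

{1}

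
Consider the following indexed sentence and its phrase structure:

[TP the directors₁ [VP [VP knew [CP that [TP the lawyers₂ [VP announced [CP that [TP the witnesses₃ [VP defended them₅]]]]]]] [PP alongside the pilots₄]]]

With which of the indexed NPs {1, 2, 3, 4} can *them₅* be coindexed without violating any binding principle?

*them* is a pronoun, so Principle B applies: it must be free in its binding domain.
Binding domain of *them₅*: the embedded TP, whose subject is the witnesses₃.
*the directors₁* c-commands the pronoun but from outside its binding domain, and is not c-commanded by it → coindexation permitted.
*the lawyers₂* c-commands the pronoun but from outside its binding domain, and is not c-commanded by it → coindexation permitted.
*the witnesses₃* c-commands the pronoun within its binding domain → coindexation would violate Principle B.
*the pilots₄* and the pronoun do not c-command one another → neither Principle B nor Principle C is at stake; coindexation permitted.

{1, 2, 4}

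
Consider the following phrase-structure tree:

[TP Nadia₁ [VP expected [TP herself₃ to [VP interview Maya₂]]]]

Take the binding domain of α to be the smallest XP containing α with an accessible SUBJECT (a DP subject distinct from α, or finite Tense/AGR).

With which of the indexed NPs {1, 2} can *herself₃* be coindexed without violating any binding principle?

*herself* is an anaphor, so Principle A applies: it must be bound in its binding domain.
Binding domain of *herself₃*: the matrix TP, whose subject is Nadia₁.
*Nadia₁* c-commands the anaphor within its binding domain → licit binder.
*Maya₂* does not c-command the anaphor → cannot bind it.

{1}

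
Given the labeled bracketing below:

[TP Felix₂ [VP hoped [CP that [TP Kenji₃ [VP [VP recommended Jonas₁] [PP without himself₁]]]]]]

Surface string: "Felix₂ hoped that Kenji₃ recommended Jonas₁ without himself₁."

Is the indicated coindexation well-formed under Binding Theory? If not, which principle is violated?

The two coindexed NPs are *Jonas₁* and *himself₁*.
*himself₁* is an anaphor. Principle A requires it to be bound within its binding domain — the embedded TP, whose subject is Kenji₃.
Within that domain it is c-commanded by *Kenji₃*, which does not share its index.
*Jonas₁* does not c-command the anaphor at all.
The anaphor is unbound in its domain → Principle A violation.

Principle A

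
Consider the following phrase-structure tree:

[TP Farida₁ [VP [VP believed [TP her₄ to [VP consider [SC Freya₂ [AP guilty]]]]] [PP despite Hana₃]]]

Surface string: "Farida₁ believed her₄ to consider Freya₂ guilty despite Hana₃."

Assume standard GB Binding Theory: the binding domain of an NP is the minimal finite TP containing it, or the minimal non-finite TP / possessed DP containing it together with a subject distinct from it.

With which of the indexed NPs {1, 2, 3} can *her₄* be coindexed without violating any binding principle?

*her* is a pronoun, so Principle B applies: it must be free in its binding domain.
Binding domain of *her₄*: the matrix TP, whose subject is Farida₁.
*Farida₁* c-commands the pronoun within its binding domain → coindexation would violate Principle B.
*Freya₂*: the pronoun c-commands this R-expression → coindexation would violate Principle C on *Freya₂*.
*Hana₃* and the pronoun do not c-command one another → neither Principle B nor Principle C is at stake; coindexation permitted.

{3}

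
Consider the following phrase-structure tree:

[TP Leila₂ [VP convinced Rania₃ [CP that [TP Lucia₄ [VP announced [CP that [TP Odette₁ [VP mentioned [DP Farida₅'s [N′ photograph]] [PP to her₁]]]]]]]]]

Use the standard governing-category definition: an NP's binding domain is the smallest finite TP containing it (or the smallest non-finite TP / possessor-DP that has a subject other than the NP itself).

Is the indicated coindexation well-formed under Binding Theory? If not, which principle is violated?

Principle B

The two coindexed NPs are *Odette₁* and *her₁*.
*her₁* is a pronoun. Its binding domain is the embedded TP, whose subject is Odette₁.
*Odette₁* c-commands it within that domain and carries the same index.
The pronoun is locally bound → Principle B violation.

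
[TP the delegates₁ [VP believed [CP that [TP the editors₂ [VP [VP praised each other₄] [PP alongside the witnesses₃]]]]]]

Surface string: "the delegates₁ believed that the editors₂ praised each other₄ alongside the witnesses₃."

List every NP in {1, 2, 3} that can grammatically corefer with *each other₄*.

*each other* is an anaphor, so Principle A applies: it must be bound in its binding domain.
Binding domain of *each other₄*: the embedded TP, whose subject is the editors₂.
*the delegates₁* c-commands the anaphor but is outside its binding domain → cannot satisfy Principle A.
*the editors₂* c-commands the anaphor within its binding domain → licit binder.
*the witnesses₃* does not c-command the anaphor → cannot bind it.

{2}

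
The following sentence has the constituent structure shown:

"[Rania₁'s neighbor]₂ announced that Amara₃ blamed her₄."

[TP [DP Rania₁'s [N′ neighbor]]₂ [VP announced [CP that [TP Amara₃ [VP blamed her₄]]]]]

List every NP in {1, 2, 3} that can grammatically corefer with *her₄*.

{1, 2}

*her* is a pronoun, so Principle B applies: it must be free in its binding domain.
Binding domain of *her₄*: the embedded TP, whose subject is Amara₃.
*Rania₁* and the pronoun do not c-command one another → neither Principle B nor Principle C is at stake; coindexation permitted.
*[Rania₁'s neighbor]₂* c-commands the pronoun but from outside its binding domain, and is not c-commanded by it → coindexation permitted.
*Amara₃* c-commands the pronoun within its binding domain → coindexation would violate Principle B.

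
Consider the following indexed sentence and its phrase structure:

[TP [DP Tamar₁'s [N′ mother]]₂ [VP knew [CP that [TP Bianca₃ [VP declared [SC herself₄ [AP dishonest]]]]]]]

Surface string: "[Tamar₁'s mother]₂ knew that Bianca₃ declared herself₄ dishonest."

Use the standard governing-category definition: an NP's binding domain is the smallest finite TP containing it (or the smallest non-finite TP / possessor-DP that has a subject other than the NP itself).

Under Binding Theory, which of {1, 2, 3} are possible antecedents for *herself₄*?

{3}

*herself* is an anaphor, so Principle A applies: it must be bound in its binding domain.
Binding domain of *herself₄*: the embedded TP, whose subject is Bianca₃.
*Tamar₁* does not c-command the anaphor → cannot bind it.
*[Tamar₁'s mother]₂* c-commands the anaphor but is outside its binding domain → cannot satisfy Principle A.
*Bianca₃* c-commands the anaphor within its binding domain → licit binder.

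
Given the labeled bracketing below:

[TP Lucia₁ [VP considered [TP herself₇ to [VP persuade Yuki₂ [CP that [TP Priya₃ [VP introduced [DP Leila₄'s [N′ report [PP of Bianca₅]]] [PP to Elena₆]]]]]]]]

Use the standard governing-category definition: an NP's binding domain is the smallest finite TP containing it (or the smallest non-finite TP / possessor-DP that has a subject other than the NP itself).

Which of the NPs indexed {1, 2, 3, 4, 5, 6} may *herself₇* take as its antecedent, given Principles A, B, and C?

*herself* is an anaphor, so Principle A applies: it must be bound in its binding domain.
Binding domain of *herself₇*: the matrix TP, whose subject is Lucia₁.
*Lucia₁* c-commands the anaphor within its binding domain → licit binder.
*Yuki₂* does not c-command the anaphor → cannot bind it.
*Priya₃* does not c-command the anaphor → cannot bind it.
*Leila₄* does not c-command the anaphor → cannot bind it.
*Bianca₅* does not c-command the anaphor → cannot bind it.
*Elena₆* does not c-command the anaphor → cannot bind it.

{1}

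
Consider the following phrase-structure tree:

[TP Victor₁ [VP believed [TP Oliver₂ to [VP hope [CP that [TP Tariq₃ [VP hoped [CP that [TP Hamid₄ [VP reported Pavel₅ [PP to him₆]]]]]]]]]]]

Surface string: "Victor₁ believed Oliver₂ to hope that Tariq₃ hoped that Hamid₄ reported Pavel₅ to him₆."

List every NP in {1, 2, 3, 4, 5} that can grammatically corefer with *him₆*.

*him* is a pronoun, so Principle B applies: it must be free in its binding domain.
Binding domain of *him₆*: the embedded TP, whose subject is Hamid₄.
*Victor₁* c-commands the pronoun but from outside its binding domain, and is not c-commanded by it → coindexation permitted.
*Oliver₂* c-commands the pronoun but from outside its binding domain, and is not c-commanded by it → coindexation permitted.
*Tariq₃* c-commands the pronoun but from outside its binding domain, and is not c-commanded by it → coindexation permitted.
*Hamid₄* c-commands the pronoun within its binding domain → coindexation would violate Principle B.
*Pavel₅* c-commands the pronoun within its binding domain → coindexation would violate Principle B.

{1, 2, 3}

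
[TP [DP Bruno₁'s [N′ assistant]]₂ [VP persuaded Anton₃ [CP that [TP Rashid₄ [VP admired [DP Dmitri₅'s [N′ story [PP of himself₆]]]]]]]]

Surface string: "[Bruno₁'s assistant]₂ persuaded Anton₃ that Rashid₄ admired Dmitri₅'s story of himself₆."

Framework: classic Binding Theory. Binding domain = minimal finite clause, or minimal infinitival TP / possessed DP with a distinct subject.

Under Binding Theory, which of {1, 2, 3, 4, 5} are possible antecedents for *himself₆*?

{5}

*himself* is an anaphor, so Principle A applies: it must be bound in its binding domain.
Binding domain of *himself₆*: the possessed DP, whose subject is Dmitri₅.
*Bruno₁* does not c-command the anaphor → cannot bind it.
*[Bruno₁'s assistant]₂* c-commands the anaphor but is outside its binding domain → cannot satisfy Principle A.
*Anton₃* c-commands the anaphor but is outside its binding domain → cannot satisfy Principle A.
*Rashid₄* c-commands the anaphor but is outside its binding domain → cannot satisfy Principle A.
*Dmitri₅* c-commands the anaphor within its binding domain → licit binder.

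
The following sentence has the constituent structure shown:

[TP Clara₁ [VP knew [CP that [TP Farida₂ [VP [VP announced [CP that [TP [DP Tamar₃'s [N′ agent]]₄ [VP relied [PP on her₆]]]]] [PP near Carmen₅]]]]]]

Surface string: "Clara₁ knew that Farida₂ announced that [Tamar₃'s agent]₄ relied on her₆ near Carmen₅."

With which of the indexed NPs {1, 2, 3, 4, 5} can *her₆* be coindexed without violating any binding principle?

{1, 2, 3, 5}

*her* is a pronoun, so Principle B applies: it must be free in its binding domain.
Binding domain of *her₆*: the embedded TP, whose subject is [Tamar₃'s agent]₄.
*Clara₁* c-commands the pronoun but from outside its binding domain, and is not c-commanded by it → coindexation permitted.
*Farida₂* c-commands the pronoun but from outside its binding domain, and is not c-commanded by it → coindexation permitted.
*Tamar₃* and the pronoun do not c-command one another → neither Principle B nor Principle C is at stake; coindexation permitted.
*[Tamar₃'s agent]₄* c-commands the pronoun within its binding domain → coindexation would violate Principle B.
*Carmen₅* and the pronoun do not c-command one another → neither Principle B nor Principle C is at stake; coindexation permitted.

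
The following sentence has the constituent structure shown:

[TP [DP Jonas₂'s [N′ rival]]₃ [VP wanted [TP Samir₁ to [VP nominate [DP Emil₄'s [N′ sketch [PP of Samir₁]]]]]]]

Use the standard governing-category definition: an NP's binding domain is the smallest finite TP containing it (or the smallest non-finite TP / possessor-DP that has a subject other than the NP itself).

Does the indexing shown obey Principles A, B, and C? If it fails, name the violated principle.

The two coindexed NPs are *Samir₁* (the lower occurrence) and *Samir₁* (the higher occurrence).
*Samir₁* (the lower occurrence) is an R-expression. Principle C requires it to be free everywhere.
*Samir₁* (the higher occurrence) c-commands it and carries the same index.
The R-expression is bound → Principle C violation.

Principle C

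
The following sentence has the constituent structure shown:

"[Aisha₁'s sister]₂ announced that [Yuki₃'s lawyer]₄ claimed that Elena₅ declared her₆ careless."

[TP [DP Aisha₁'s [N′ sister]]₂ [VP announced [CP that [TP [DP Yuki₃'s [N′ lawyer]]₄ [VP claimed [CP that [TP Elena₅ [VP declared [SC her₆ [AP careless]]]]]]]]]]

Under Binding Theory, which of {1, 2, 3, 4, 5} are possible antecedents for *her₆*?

*her* is a pronoun, so Principle B applies: it must be free in its binding domain.
Binding domain of *her₆*: the embedded TP, whose subject is Elena₅.
*Aisha₁* and the pronoun do not c-command one another → neither Principle B nor Principle C is at stake; coindexation permitted.
*[Aisha₁'s sister]₂* c-commands the pronoun but from outside its binding domain, and is not c-commanded by it → coindexation permitted.
*Yuki₃* and the pronoun do not c-command one another → neither Principle B nor Principle C is at stake; coindexation permitted.
*[Yuki₃'s lawyer]₄* c-commands the pronoun but from outside its binding domain, and is not c-commanded by it → coindexation permitted.
*Elena₅* c-commands the pronoun within its binding domain → coindexation would violate Principle B.

{1, 2, 3, 4}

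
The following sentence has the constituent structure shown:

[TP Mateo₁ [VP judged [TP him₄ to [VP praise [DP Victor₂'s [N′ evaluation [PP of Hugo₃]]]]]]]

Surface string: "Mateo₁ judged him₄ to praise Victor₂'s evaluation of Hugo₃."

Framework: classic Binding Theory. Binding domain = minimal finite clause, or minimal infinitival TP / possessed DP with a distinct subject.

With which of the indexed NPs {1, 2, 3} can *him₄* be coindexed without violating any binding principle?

none

*him* is a pronoun, so Principle B applies: it must be free in its binding domain.
Binding domain of *him₄*: the matrix TP, whose subject is Mateo₁.
*Mateo₁* c-commands the pronoun within its binding domain → coindexation would violate Principle B.
*Victor₂*: the pronoun c-commands this R-expression → coindexation would violate Principle C on *Victor₂*.
*Hugo₃*: the pronoun c-commands this R-expression → coindexation would violate Principle C on *Hugo₃*.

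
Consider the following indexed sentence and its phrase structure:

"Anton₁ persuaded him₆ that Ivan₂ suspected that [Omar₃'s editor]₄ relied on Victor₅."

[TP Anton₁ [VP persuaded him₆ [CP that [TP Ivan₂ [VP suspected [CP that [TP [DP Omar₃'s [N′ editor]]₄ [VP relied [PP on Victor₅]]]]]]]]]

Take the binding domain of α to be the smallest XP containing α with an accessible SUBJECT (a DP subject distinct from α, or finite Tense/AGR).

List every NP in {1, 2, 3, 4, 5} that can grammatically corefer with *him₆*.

none

*him* is a pronoun, so Principle B applies: it must be free in its binding domain.
Binding domain of *him₆*: the matrix TP, whose subject is Anton₁.
*Anton₁* c-commands the pronoun within its binding domain → coindexation would violate Principle B.
*Ivan₂*: the pronoun c-commands this R-expression → coindexation would violate Principle C on *Ivan₂*.
*Omar₃*: the pronoun c-commands this R-expression → coindexation would violate Principle C on *Omar₃*.
*[Omar₃'s editor]₄*: the pronoun c-commands this R-expression → coindexation would violate Principle C on *[Omar₃'s editor]₄*.
*Victor₅*: the pronoun c-commands this R-expression → coindexation would violate Principle C on *Victor₅*.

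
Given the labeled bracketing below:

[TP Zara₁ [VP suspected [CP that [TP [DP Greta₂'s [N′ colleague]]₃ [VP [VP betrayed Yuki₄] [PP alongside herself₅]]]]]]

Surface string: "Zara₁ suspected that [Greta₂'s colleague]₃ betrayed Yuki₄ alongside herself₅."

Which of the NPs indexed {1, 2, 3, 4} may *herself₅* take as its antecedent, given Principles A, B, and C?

*herself* is an anaphor, so Principle A applies: it must be bound in its binding domain.
Binding domain of *herself₅*: the embedded TP, whose subject is [Greta₂'s colleague]₃.
*Zara₁* c-commands the anaphor but is outside its binding domain → cannot satisfy Principle A.
*Greta₂* does not c-command the anaphor → cannot bind it.
*[Greta₂'s colleague]₃* c-commands the anaphor within its binding domain → licit binder.
*Yuki₄* does not c-command the anaphor → cannot bind it.

{3}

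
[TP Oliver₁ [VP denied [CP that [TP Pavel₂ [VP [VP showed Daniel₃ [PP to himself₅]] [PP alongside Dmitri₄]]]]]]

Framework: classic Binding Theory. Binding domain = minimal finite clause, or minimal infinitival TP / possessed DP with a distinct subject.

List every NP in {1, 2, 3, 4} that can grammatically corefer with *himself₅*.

{2, 3}

*himself* is an anaphor, so Principle A applies: it must be bound in its binding domain.
Binding domain of *himself₅*: the embedded TP, whose subject is Pavel₂.
*Oliver₁* c-commands the anaphor but is outside its binding domain → cannot satisfy Principle A.
*Pavel₂* c-commands the anaphor within its binding domain → licit binder.
*Daniel₃* c-commands the anaphor within its binding domain → licit binder.
*Dmitri₄* does not c-command the anaphor → cannot bind it.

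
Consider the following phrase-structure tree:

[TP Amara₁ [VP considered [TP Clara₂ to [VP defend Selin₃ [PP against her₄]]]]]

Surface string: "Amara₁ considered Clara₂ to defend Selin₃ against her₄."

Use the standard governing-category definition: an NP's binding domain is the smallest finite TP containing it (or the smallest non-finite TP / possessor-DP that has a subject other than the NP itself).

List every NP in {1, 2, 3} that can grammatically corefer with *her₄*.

{1}

*her* is a pronoun, so Principle B applies: it must be free in its binding domain.
Binding domain of *her₄*: the embedded TP, whose subject is Clara₂.
*Amara₁* c-commands the pronoun but from outside its binding domain, and is not c-commanded by it → coindexation permitted.
*Clara₂* c-commands the pronoun within its binding domain → coindexation would violate Principle B.
*Selin₃* c-commands the pronoun within its binding domain → coindexation would violate Principle B.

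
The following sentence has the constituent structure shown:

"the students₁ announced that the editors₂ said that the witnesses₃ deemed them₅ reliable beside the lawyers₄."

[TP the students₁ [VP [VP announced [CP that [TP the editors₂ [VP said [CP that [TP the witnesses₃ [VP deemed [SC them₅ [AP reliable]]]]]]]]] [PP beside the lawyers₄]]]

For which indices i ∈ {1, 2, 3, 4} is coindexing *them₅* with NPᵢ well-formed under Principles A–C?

*them* is a pronoun, so Principle B applies: it must be free in its binding domain.
Binding domain of *them₅*: the embedded TP, whose subject is the witnesses₃.
*the students₁* c-commands the pronoun but from outside its binding domain, and is not c-commanded by it → coindexation permitted.
*the editors₂* c-commands the pronoun but from outside its binding domain, and is not c-commanded by it → coindexation permitted.
*the witnesses₃* c-commands the pronoun within its binding domain → coindexation would violate Principle B.
*the lawyers₄* and the pronoun do not c-command one another → neither Principle B nor Principle C is at stake; coindexation permitted.

{1, 2, 4}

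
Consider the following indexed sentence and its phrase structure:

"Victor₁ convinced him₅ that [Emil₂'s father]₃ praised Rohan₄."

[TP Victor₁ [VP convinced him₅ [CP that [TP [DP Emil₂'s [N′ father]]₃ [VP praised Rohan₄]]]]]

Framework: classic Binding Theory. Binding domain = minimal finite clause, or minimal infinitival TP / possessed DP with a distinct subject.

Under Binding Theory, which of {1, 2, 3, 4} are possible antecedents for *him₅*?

none

*him* is a pronoun, so Principle B applies: it must be free in its binding domain.
Binding domain of *him₅*: the matrix TP, whose subject is Victor₁.
*Victor₁* c-commands the pronoun within its binding domain → coindexation would violate Principle B.
*Emil₂*: the pronoun c-commands this R-expression → coindexation would violate Principle C on *Emil₂*.
*[Emil₂'s father]₃*: the pronoun c-commands this R-expression → coindexation would violate Principle C on *[Emil₂'s father]₃*.
*Rohan₄*: the pronoun c-commands this R-expression → coindexation would violate Principle C on *Rohan₄*.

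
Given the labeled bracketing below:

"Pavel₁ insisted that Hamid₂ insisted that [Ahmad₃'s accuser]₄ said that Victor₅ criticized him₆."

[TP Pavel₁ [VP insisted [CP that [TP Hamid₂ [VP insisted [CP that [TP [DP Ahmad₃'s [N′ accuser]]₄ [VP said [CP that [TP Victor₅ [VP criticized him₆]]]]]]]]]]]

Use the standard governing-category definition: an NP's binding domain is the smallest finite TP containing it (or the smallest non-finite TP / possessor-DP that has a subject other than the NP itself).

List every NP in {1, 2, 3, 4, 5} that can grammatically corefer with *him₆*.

*him* is a pronoun, so Principle B applies: it must be free in its binding domain.
Binding domain of *him₆*: the embedded TP, whose subject is Victor₅.
*Pavel₁* c-commands the pronoun but from outside its binding domain, and is not c-commanded by it → coindexation permitted.
*Hamid₂* c-commands the pronoun but from outside its binding domain, and is not c-commanded by it → coindexation permitted.
*Ahmad₃* and the pronoun do not c-command one another → neither Principle B nor Principle C is at stake; coindexation permitted.
*[Ahmad₃'s accuser]₄* c-commands the pronoun but from outside its binding domain, and is not c-commanded by it → coindexation permitted.
*Victor₅* c-commands the pronoun within its binding domain → coindexation would violate Principle B.

{1, 2, 3, 4}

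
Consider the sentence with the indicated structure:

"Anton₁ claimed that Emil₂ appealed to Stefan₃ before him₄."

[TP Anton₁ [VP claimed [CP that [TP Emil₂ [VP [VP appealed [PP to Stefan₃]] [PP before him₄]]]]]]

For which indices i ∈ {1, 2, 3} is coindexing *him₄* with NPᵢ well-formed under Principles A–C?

*him* is a pronoun, so Principle B applies: it must be free in its binding domain.
Binding domain of *him₄*: the embedded TP, whose subject is Emil₂.
*Anton₁* c-commands the pronoun but from outside its binding domain, and is not c-commanded by it → coindexation permitted.
*Emil₂* c-commands the pronoun within its binding domain → coindexation would violate Principle B.
*Stefan₃* and the pronoun do not c-command one another → neither Principle B nor Principle C is at stake; coindexation permitted.

{1, 3}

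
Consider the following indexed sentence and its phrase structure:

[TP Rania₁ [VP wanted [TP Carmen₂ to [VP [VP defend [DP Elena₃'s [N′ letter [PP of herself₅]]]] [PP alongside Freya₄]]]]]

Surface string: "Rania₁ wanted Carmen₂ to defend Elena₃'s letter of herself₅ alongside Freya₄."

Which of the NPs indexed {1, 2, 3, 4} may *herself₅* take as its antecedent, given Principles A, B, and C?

*herself* is an anaphor, so Principle A applies: it must be bound in its binding domain.
Binding domain of *herself₅*: the possessed DP, whose subject is Elena₃.
*Rania₁* c-commands the anaphor but is outside its binding domain → cannot satisfy Principle A.
*Carmen₂* c-commands the anaphor but is outside its binding domain → cannot satisfy Principle A.
*Elena₃* c-commands the anaphor within its binding domain → licit binder.
*Freya₄* does not c-command the anaphor → cannot bind it.

{3}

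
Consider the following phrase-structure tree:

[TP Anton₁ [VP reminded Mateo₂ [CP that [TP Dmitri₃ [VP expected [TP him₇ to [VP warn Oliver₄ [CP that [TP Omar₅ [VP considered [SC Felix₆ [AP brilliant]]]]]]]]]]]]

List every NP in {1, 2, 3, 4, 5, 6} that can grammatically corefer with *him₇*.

*him* is a pronoun, so Principle B applies: it must be free in its binding domain.
Binding domain of *him₇*: the embedded TP, whose subject is Dmitri₃.
*Anton₁* c-commands the pronoun but from outside its binding domain, and is not c-commanded by it → coindexation permitted.
*Mateo₂* c-commands the pronoun but from outside its binding domain, and is not c-commanded by it → coindexation permitted.
*Dmitri₃* c-commands the pronoun within its binding domain → coindexation would violate Principle B.
*Oliver₄*: the pronoun c-commands this R-expression → coindexation would violate Principle C on *Oliver₄*.
*Omar₅*: the pronoun c-commands this R-expression → coindexation would violate Principle C on *Omar₅*.
*Felix₆*: the pronoun c-commands this R-expression → coindexation would violate Principle C on *Felix₆*.

{1, 2}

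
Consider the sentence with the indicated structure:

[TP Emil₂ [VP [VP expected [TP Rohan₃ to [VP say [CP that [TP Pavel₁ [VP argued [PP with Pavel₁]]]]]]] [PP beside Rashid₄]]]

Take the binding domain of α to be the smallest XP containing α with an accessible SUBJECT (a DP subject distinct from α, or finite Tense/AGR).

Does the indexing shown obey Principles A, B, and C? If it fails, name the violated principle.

The two coindexed NPs are *Pavel₁* (the higher occurrence) and *Pavel₁* (the lower occurrence).
*Pavel₁* (the lower occurrence) is an R-expression. Principle C requires it to be free everywhere.
*Pavel₁* (the higher occurrence) c-commands it and carries the same index.
The R-expression is bound → Principle C violation.

Principle C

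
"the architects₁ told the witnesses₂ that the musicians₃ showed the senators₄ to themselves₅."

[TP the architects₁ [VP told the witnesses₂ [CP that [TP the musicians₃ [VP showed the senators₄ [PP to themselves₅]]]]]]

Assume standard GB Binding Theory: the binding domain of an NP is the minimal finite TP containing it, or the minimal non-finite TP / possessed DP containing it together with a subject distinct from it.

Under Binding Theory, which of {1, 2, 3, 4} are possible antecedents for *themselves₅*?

*themselves* is an anaphor, so Principle A applies: it must be bound in its binding domain.
Binding domain of *themselves₅*: the embedded TP, whose subject is the musicians₃.
*the architects₁* c-commands the anaphor but is outside its binding domain → cannot satisfy Principle A.
*the witnesses₂* c-commands the anaphor but is outside its binding domain → cannot satisfy Principle A.
*the musicians₃* c-commands the anaphor within its binding domain → licit binder.
*the senators₄* c-commands the anaphor within its binding domain → licit binder.

{3, 4}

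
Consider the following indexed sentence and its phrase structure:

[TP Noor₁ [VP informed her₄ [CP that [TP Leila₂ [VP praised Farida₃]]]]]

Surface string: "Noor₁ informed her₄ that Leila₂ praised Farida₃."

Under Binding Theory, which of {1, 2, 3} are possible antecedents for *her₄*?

none

*her* is a pronoun, so Principle B applies: it must be free in its binding domain.
Binding domain of *her₄*: the matrix TP, whose subject is Noor₁.
*Noor₁* c-commands the pronoun within its binding domain → coindexation would violate Principle B.
*Leila₂*: the pronoun c-commands this R-expression → coindexation would violate Principle C on *Leila₂*.
*Farida₃*: the pronoun c-commands this R-expression → coindexation would violate Principle C on *Farida₃*.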